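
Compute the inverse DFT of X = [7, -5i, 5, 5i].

x[n] = (1/4) Σ(k=0 to 3) X[k] · e^(2πikn/4)

Computing each x[n]:
x[0] = 3
x[1] = 3
x[2] = 3
x[3] = -2

x = [3, 3, 3, -2]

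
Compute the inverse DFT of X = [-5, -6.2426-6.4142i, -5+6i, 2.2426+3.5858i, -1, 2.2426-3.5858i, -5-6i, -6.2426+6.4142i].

x[n] = (1/8) Σ(k=0 to 7) X[k] · e^(2πikn/8)

Computing each x[n]:
x[0] = -3
x[1] = -3
x[2] = 3
x[3] = 3
x[4] = -1
x[5] = -1
x[6] = -2
x[7] = -1

x = [-3, -3, 3, 3, -1, -1, -2, -1]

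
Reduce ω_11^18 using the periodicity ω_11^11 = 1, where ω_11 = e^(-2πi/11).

Since ω_11^11 = 1, powers reduce modulo 11.
18 mod 11 = 7
So ω_11^18 = ω_11^7 = e^(-2πi·7/11)

ω_11^18 = ω_11^7 = -0.6549+0.7557i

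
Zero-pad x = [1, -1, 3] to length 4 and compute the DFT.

Original 3-point DFT: [3, 3.4641i, -3.4641i]
Zero-padded 4-point DFT provides frequency interpolation.

DFT_4([x, 0, ...]) = [3, -2+1i, 5, -2-1i]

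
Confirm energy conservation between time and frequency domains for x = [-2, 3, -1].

Time domain:
Σ|x[n]|² = |-2|² + |3|² + |-1|² = 14.0000

Frequency domain:
(1/3)Σ|X[k]|² = (1/3)(|0|² + |-3.0000-3.4641i|² + |-3.0000+3.4641i|²) = (1/3)·42.0000 = 14.0000

Both sides agree, confirming Parseval's theorem.

Σ|x[n]|² = (1/N)Σ|X[k]|² = 14.0000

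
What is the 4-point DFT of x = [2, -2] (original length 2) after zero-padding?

Original 2-point DFT: [0, 4]
Zero-padded 4-point DFT provides frequency interpolation.

DFT_4([x, 0, ...]) = [0, 2+2i, 4, 2-2i]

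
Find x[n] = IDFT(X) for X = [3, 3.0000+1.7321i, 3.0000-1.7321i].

x[n] = (1/3) Σ(k=0 to 2) X[k] · e^(2πikn/3)

Computing each x[n]:
x[0] = 3
x[1] = -1
x[2] = 1

x = [3, -1, 1]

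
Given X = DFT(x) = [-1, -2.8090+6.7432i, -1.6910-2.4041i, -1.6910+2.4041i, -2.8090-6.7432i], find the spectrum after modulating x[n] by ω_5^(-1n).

Modulation property: DFT(ω_5^(-1n)·x[n]) = X[(k-1) mod 5], so circularly shift X by 1 positions.

X[k-1] = [-2.8090-6.7432i, -1, -2.8090+6.7432i, -1.6910-2.4041i, -1.6910+2.4041i]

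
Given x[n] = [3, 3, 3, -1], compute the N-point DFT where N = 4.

X[k] = Σ(n=0 to 3) x[n] · ω_4^(nk)
where ω_4 = e^(-2πi/4)

Computing each X[k]:
X[0] = 8
X[1] = -4i
X[2] = 4
X[3] = 4i

X = [8, -4i, 4, 4i]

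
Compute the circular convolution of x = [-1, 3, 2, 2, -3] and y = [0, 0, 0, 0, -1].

(x ⊛ y)[n] = Σ(m=0 to 4) x[m] · y[(n-m) mod 5]

Computing each output sample:
(x ⊛ y)[0] = -3
(x ⊛ y)[1] = -2
(x ⊛ y)[2] = -2
(x ⊛ y)[3] = 3
(x ⊛ y)[4] = 1

x ⊛ y = [-3, -2, -2, 3, 1]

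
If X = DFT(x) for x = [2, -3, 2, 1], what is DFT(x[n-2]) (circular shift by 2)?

Time shift by 2: X_shifted[k] = ω_4^(2k) · X[k]
Shifted x = [2, 1, 2, -3]

DFT(x[n-2]) = [2, -4i, 6, 4i]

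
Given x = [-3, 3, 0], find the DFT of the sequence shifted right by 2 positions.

Time shift by 2: X_shifted[k] = ω_3^(2k) · X[k]
Shifted x = [3, 0, -3]

DFT(x[n-2]) = [0, 4.5000-2.5981i, 4.5000+2.5981i]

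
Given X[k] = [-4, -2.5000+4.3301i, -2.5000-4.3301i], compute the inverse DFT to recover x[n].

x[n] = (1/3) Σ(k=0 to 2) X[k] · e^(2πikn/3)

Computing each x[n]:
x[0] = -3
x[1] = -3
x[2] = 2

x = [-3, -3, 2]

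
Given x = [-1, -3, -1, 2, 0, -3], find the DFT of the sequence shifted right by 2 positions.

Time shift by 2: X_shifted[k] = ω_6^(2k) · X[k]
Shifted x = [0, -3, -1, -3, -1, 2]

DFT(x[n-2]) = [-6, 3.5000+4.3301i, -1.5000+4.3301i, 2, -1.5000-4.3301i, 3.5000-4.3301i]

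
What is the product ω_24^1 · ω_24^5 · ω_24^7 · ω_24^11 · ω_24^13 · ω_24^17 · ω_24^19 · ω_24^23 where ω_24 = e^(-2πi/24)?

The primitive 24th roots of unity are ω_24^k for k coprime to 24: k ∈ {1, 5, 7, 11, 13, 17, 19, 23}
Their product equals the constant term of the cyclotomic polynomial Φ_24(x) up to sign.
For n ≥ 3, the product of all primitive nth roots of unity is 1. (For n=1 it is 1; for n=2 it is -1.)

1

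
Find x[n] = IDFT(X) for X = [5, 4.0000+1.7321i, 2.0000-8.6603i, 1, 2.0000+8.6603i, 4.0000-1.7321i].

x[n] = (1/6) Σ(k=0 to 5) X[k] · e^(2πikn/6)

Computing each x[n]:
x[0] = 3
x[1] = 3
x[2] = -3
x[3] = 0
x[4] = 3
x[5] = -1

x = [3, 3, -3, 0, 3, -1]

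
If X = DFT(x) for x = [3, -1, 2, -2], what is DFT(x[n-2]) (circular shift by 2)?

Time shift by 2: X_shifted[k] = ω_4^(2k) · X[k]
Shifted x = [2, -2, 3, -1]

DFT(x[n-2]) = [2, -1+1i, 8, -1-1i]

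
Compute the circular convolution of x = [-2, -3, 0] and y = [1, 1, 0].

(x ⊛ y)[n] = Σ(m=0 to 2) x[m] · y[(n-m) mod 3]

Computing each output sample:
(x ⊛ y)[0] = -2
(x ⊛ y)[1] = -5
(x ⊛ y)[2] = -3

x ⊛ y = [-2, -5, -3]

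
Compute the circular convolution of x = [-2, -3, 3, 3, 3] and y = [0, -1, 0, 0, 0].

(x ⊛ y)[n] = Σ(m=0 to 4) x[m] · y[(n-m) mod 5]

Computing each output sample:
(x ⊛ y)[0] = -3
(x ⊛ y)[1] = 2
(x ⊛ y)[2] = 3
(x ⊛ y)[3] = -3
(x ⊛ y)[4] = -3

x ⊛ y = [-3, 2, 3, -3, -3]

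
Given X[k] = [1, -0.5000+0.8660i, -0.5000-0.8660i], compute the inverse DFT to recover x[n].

x[n] = (1/3) Σ(k=0 to 2) X[k] · e^(2πikn/3)

Computing each x[n]:
x[0] = 0
x[1] = 0
x[2] = 1

x = [0, 0, 1]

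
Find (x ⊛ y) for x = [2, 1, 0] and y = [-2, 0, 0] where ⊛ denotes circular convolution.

(x ⊛ y)[n] = Σ(m=0 to 2) x[m] · y[(n-m) mod 3]

Computing each output sample:
(x ⊛ y)[0] = -4
(x ⊛ y)[1] = -2
(x ⊛ y)[2] = 0

x ⊛ y = [-4, -2, 0]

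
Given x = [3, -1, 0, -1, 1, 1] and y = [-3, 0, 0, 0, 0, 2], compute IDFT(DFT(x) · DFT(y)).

(x ⊛ y)[n] = Σ(m=0 to 5) x[m] · y[(n-m) mod 6]

Computing each output sample:
(x ⊛ y)[0] = -11
(x ⊛ y)[1] = 3
(x ⊛ y)[2] = -2
(x ⊛ y)[3] = 5
(x ⊛ y)[4] = -1
(x ⊛ y)[5] = 3

x ⊛ y = [-11, 3, -2, 5, -1, 3]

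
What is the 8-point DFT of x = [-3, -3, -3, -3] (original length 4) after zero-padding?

Original 4-point DFT: [-12, 0, 0, 0]
Zero-padded 8-point DFT provides frequency interpolation.

DFT_8([x, 0, ...]) = [-12, -3.0000+7.2426i, 0, -3.0000+1.2426i, 0, -3.0000-1.2426i, 0, -3.0000-7.2426i]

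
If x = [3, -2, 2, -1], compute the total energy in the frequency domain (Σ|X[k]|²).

Parseval: Σ|x[n]|² = (1/N)Σ|X[k]|², so Σ|X[k]|² = N·Σ|x[n]|² = 4·18.0000

Σ|X[k]|² = N·Σ|x[n]|² = 4·18.0000 = 72.0000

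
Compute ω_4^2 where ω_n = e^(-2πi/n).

ω_4^2 = e^(-2πi·2/4)
= cos(-2π·2/4) + i·sin(-2π·2/4)
= cos(-4π/4) + i·sin(-4π/4)

ω_4^2 = cos(-4π/4) + i·sin(-4π/4) = -1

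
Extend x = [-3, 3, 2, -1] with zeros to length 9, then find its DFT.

Original 4-point DFT: [1, -5-4i, -3, -5+4i]
Zero-padded 9-point DFT provides frequency interpolation.

DFT_9([x, 0, ...]) = [1, 0.1454-3.0320i, -3.8584-4.5045i, -6.5000-0.8660i, -3.7870+1.1255i, -3.7870-1.1255i, -6.5000+0.8660i, -3.8584+4.5045i, 0.1454+3.0320i]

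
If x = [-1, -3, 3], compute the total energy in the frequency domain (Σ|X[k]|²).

Parseval: Σ|x[n]|² = (1/N)Σ|X[k]|², so Σ|X[k]|² = N·Σ|x[n]|² = 3·19.0000

Σ|X[k]|² = N·Σ|x[n]|² = 3·19.0000 = 57.0000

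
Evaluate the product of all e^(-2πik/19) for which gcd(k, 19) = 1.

The primitive 19th roots of unity are ω_19^k for k coprime to 19: k ∈ {1, 2, 3, 4, 5, 6, 7, 8, 9, 10, 11, 12, 13, 14, 15, 16, 17, 18}
Their product equals the constant term of the cyclotomic polynomial Φ_19(x) up to sign.
For n ≥ 3, the product of all primitive nth roots of unity is 1. (For n=1 it is 1; for n=2 it is -1.)

1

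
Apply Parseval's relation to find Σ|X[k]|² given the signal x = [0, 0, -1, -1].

Parseval: Σ|x[n]|² = (1/N)Σ|X[k]|², so Σ|X[k]|² = N·Σ|x[n]|² = 4·2.0000

Σ|X[k]|² = N·Σ|x[n]|² = 4·2.0000 = 8.0000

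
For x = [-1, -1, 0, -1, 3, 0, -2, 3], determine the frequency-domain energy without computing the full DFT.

Parseval: Σ|x[n]|² = (1/N)Σ|X[k]|², so Σ|X[k]|² = N·Σ|x[n]|² = 8·25.0000

Σ|X[k]|² = N·Σ|x[n]|² = 8·25.0000 = 200.0000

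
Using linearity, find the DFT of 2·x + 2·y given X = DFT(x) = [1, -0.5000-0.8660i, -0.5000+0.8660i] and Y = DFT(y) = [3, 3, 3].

By linearity: DFT(2x + 2y) = 2·DFT(x) + 2·DFT(y)
= 2·[1, -0.5000-0.8660i, -0.5000+0.8660i] + 2·[3, 3, 3]

Computing element-wise:
Z[0] = 2·(1) + 2·(3) = 8
Z[1] = 2·(-0.5000-0.8660i) + 2·(3) = 5.0000-1.7320i
Z[2] = 2·(-0.5000+0.8660i) + 2·(3) = 5.0000+1.7320i

DFT(2x + 2y) = 2·X + 2·Y = [8, 5.0000-1.7320i, 5.0000+1.7320i]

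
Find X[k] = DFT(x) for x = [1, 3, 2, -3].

X[k] = Σ(n=0 to 3) x[n] · ω_4^(nk)
where ω_4 = e^(-2πi/4)

Computing each X[k]:
X[0] = 3
X[1] = -1-6i
X[2] = 3
X[3] = -1+6i

X = [3, -1-6i, 3, -1+6i]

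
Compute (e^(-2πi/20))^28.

Since ω_20^20 = 1, powers reduce modulo 20.
28 mod 20 = 8
So ω_20^28 = ω_20^8 = e^(-2πi·8/20)

ω_20^28 = ω_20^8 = -0.8090-0.5878i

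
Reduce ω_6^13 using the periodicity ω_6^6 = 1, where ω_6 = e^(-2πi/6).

Since ω_6^6 = 1, powers reduce modulo 6.
13 mod 6 = 1
So ω_6^13 = ω_6^1 = e^(-2πi·1/6)

ω_6^13 = ω_6^1 = 0.5000-0.8660i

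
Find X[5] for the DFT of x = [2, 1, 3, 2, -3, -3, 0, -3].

X[5] = Σ(n=0 to 7) x[n] · ω_8^(5n) where ω_8 = e^(-2πi/8)
= (2)·ω_8^0 + (1)·ω_8^5 + (3)·ω_8^10 + (2)·ω_8^15 + (-3)·ω_8^20 + (-3)·ω_8^25 + (0)·ω_8^30 + (-3)·ω_8^35

X[5] = 5.7071+3.3640i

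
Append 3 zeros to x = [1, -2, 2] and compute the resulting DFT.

Original 3-point DFT: [1, 1.0000+3.4641i, 1.0000-3.4641i]
Zero-padded 6-point DFT provides frequency interpolation.

DFT_6([x, 0, ...]) = [1, -1, 1.0000+3.4641i, 5, 1.0000-3.4641i, -1]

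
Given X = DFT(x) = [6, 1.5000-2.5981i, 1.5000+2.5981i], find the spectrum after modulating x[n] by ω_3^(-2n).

Modulation property: DFT(ω_3^(-2n)·x[n]) = X[(k-2) mod 3], so circularly shift X by 2 positions.

X[k-2] = [1.5000-2.5981i, 1.5000+2.5981i, 6]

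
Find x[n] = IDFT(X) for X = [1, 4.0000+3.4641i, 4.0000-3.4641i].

x[n] = (1/3) Σ(k=0 to 2) X[k] · e^(2πikn/3)

Computing each x[n]:
x[0] = 3
x[1] = -3
x[2] = 1

x = [3, -3, 1]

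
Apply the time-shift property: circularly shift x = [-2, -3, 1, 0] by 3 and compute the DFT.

Time shift by 3: X_shifted[k] = ω_4^(3k) · X[k]
Shifted x = [-3, 1, 0, -2]

DFT(x[n-3]) = [-4, -3-3i, -2, -3+3i]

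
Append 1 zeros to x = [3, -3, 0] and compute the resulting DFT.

Original 3-point DFT: [0, 4.5000+2.5981i, 4.5000-2.5981i]
Zero-padded 4-point DFT provides frequency interpolation.

DFT_4([x, 0, ...]) = [0, 3+3i, 6, 3-3i]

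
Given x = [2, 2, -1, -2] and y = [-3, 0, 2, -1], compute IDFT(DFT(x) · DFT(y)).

(x ⊛ y)[n] = Σ(m=0 to 3) x[m] · y[(n-m) mod 4]

Computing each output sample:
(x ⊛ y)[0] = -10
(x ⊛ y)[1] = -9
(x ⊛ y)[2] = 9
(x ⊛ y)[3] = 8

x ⊛ y = [-10, -9, 9, 8]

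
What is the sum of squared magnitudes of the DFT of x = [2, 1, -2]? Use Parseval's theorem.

Parseval: Σ|x[n]|² = (1/N)Σ|X[k]|², so Σ|X[k]|² = N·Σ|x[n]|² = 3·9.0000

Σ|X[k]|² = N·Σ|x[n]|² = 3·9.0000 = 27.0000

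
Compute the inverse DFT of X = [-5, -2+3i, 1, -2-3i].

x[n] = (1/4) Σ(k=0 to 3) X[k] · e^(2πikn/4)

Computing each x[n]:
x[0] = -2
x[1] = -3
x[2] = 0
x[3] = 0

x = [-2, -3, 0, 0]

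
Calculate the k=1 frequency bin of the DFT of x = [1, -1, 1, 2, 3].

X[1] = Σ(n=0 to 4) x[n] · ω_5^(1n) where ω_5 = e^(-2πi/5)
= (1)·ω_5^0 + (-1)·ω_5^1 + (1)·ω_5^2 + (2)·ω_5^3 + (3)·ω_5^4

X[1] = -0.8090+4.3920i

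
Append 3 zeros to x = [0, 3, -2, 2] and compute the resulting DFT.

Original 4-point DFT: [3, 2-1i, -7, 2+1i]
Zero-padded 7-point DFT provides frequency interpolation.

DFT_7([x, 0, ...]) = [3, 0.5136-1.2634i, 2.3814-2.2289i, -4.3949-4.8152i, -4.3949+4.8152i, 2.3814+2.2289i, 0.5136+1.2634i]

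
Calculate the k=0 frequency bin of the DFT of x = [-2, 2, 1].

X[0] = Σ(n=0 to 2) x[n] · ω_3^0 = Σ x[n]
= (-2) + (2) + (1)

X[0] = 1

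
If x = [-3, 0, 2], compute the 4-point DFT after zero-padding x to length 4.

Original 3-point DFT: [-1, -4.0000+1.7321i, -4.0000-1.7321i]
Zero-padded 4-point DFT provides frequency interpolation.

DFT_4([x, 0, ...]) = [-1, -5, -1, -5]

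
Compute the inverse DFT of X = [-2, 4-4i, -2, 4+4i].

x[n] = (1/4) Σ(k=0 to 3) X[k] · e^(2πikn/4)

Computing each x[n]:
x[0] = 1
x[1] = 2
x[2] = -3
x[3] = -2

x = [1, 2, -3, -2]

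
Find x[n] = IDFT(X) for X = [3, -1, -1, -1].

x[n] = (1/4) Σ(k=0 to 3) X[k] · e^(2πikn/4)

Computing each x[n]:
x[0] = 0
x[1] = 1
x[2] = 1
x[3] = 1

x = [0, 1, 1, 1]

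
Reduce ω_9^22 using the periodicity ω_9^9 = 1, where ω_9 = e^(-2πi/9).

Since ω_9^9 = 1, powers reduce modulo 9.
22 mod 9 = 4
So ω_9^22 = ω_9^4 = e^(-2πi·4/9)

ω_9^22 = ω_9^4 = -0.9397-0.3420i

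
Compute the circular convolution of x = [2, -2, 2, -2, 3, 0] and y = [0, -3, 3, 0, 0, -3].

(x ⊛ y)[n] = Σ(m=0 to 5) x[m] · y[(n-m) mod 6]

Computing each output sample:
(x ⊛ y)[0] = 15
(x ⊛ y)[1] = -12
(x ⊛ y)[2] = 18
(x ⊛ y)[3] = -21
(x ⊛ y)[4] = 12
(x ⊛ y)[5] = -21

x ⊛ y = [15, -12, 18, -21, 12, -21]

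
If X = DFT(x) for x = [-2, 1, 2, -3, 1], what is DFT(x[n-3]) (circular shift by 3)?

Time shift by 3: X_shifted[k] = ω_5^(3k) · X[k]
Shifted x = [2, -3, 1, -2, 1]

DFT(x[n-3]) = [-1, 2.1910+2.0409i, 3.3090+5.2043i, 3.3090-5.2043i, 2.1910-2.0409i]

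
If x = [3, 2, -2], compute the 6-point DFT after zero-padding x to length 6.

Original 3-point DFT: [3, 3.0000-3.4641i, 3.0000+3.4641i]
Zero-padded 6-point DFT provides frequency interpolation.

DFT_6([x, 0, ...]) = [3, 5, 3.0000-3.4641i, -1, 3.0000+3.4641i, 5]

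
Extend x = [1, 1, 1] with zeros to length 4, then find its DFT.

Original 3-point DFT: [3, 0, 0]
Zero-padded 4-point DFT provides frequency interpolation.

DFT_4([x, 0, ...]) = [3, -1i, 1, 1i]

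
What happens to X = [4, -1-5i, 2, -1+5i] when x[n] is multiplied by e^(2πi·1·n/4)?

Modulation property: DFT(ω_4^(-1n)·x[n]) = X[(k-1) mod 4], so circularly shift X by 1 positions.

X[k-1] = [-1+5i, 4, -1-5i, 2]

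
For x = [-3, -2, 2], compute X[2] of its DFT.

X[2] = Σ(n=0 to 2) x[n] · ω_3^(2n) where ω_3 = e^(-2πi/3)
= (-3)·ω_3^0 + (-2)·ω_3^2 + (2)·ω_3^4

X[2] = -3.0000-3.4641i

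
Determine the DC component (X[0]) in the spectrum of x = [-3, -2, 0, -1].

X[0] = Σ(n=0 to 3) x[n] · ω_4^0 = Σ x[n]
= (-3) + (-2) + (0) + (-1)

X[0] = -6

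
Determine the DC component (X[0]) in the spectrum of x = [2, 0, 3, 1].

X[0] = Σ(n=0 to 3) x[n] · ω_4^0 = Σ x[n]
= (2) + (0) + (3) + (1)

X[0] = 6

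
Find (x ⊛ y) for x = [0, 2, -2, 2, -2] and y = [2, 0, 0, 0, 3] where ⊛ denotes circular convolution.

(x ⊛ y)[n] = Σ(m=0 to 4) x[m] · y[(n-m) mod 5]

Computing each output sample:
(x ⊛ y)[0] = 6
(x ⊛ y)[1] = -2
(x ⊛ y)[2] = 2
(x ⊛ y)[3] = -2
(x ⊛ y)[4] = -4

x ⊛ y = [6, -2, 2, -2, -4]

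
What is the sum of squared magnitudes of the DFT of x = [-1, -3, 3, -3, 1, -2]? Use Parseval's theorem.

Parseval: Σ|x[n]|² = (1/N)Σ|X[k]|², so Σ|X[k]|² = N·Σ|x[n]|² = 6·33.0000

Σ|X[k]|² = N·Σ|x[n]|² = 6·33.0000 = 198.0000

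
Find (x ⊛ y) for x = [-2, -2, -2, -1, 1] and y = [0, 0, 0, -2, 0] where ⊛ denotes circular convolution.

(x ⊛ y)[n] = Σ(m=0 to 4) x[m] · y[(n-m) mod 5]

Computing each output sample:
(x ⊛ y)[0] = 4
(x ⊛ y)[1] = 2
(x ⊛ y)[2] = -2
(x ⊛ y)[3] = 4
(x ⊛ y)[4] = 4

x ⊛ y = [4, 2, -2, 4, 4]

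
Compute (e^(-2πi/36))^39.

Since ω_36^36 = 1, powers reduce modulo 36.
39 mod 36 = 3
So ω_36^39 = ω_36^3 = e^(-2πi·3/36)

ω_36^39 = ω_36^3 = 0.8660-0.5000i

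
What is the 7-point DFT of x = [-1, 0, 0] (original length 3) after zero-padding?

Original 3-point DFT: [-1, -1, -1]
Zero-padded 7-point DFT provides frequency interpolation.

DFT_7([x, 0, ...]) = [-1, -1, -1, -1, -1, -1, -1]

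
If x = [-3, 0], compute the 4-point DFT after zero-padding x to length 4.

Original 2-point DFT: [-3, -3]
Zero-padded 4-point DFT provides frequency interpolation.

DFT_4([x, 0, ...]) = [-3, -3, -3, -3]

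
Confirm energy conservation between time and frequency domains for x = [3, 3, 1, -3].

Time domain:
Σ|x[n]|² = |3|² + |3|² + |1|² + |-3|² = 28.0000

Frequency domain:
(1/4)Σ|X[k]|² = (1/4)(|4|² + |2-6i|² + |4|² + |2+6i|²) = (1/4)·112.0000 = 28.0000

Both sides agree, confirming Parseval's theorem.

Σ|x[n]|² = (1/N)Σ|X[k]|² = 28.0000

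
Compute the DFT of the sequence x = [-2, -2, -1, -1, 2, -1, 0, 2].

X[k] = Σ(n=0 to 7) x[n] · ω_8^(nk)
where ω_8 = e^(-2πi/8)

Computing each X[k]:
X[0] = -3
X[1] = -2.5858+3.8284i
X[2] = 1+4i
X[3] = -5.4142+1.8284i
X[4] = 1
X[5] = -5.4142-1.8284i
X[6] = 1-4i
X[7] = -2.5858-3.8284i

X = [-3, -2.5858+3.8284i, 1+4i, -5.4142+1.8284i, 1, -5.4142-1.8284i, 1-4i, -2.5858-3.8284i]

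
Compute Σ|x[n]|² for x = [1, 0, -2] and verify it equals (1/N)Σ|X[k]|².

Time domain:
Σ|x[n]|² = |1|² + |0|² + |-2|² = 5.0000

Frequency domain:
(1/3)Σ|X[k]|² = (1/3)(|-1|² + |2.0000-1.7321i|² + |2.0000+1.7321i|²) = (1/3)·15.0000 = 5.0000

Both sides agree, confirming Parseval's theorem.

Σ|x[n]|² = (1/N)Σ|X[k]|² = 5.0000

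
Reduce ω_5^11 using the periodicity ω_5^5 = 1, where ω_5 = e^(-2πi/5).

Since ω_5^5 = 1, powers reduce modulo 5.
11 mod 5 = 1
So ω_5^11 = ω_5^1 = e^(-2πi·1/5)

ω_5^11 = ω_5^1 = 0.3090-0.9511i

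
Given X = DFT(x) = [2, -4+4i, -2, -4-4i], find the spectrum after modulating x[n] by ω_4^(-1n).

Modulation property: DFT(ω_4^(-1n)·x[n]) = X[(k-1) mod 4], so circularly shift X by 1 positions.

X[k-1] = [-4-4i, 2, -4+4i, -2]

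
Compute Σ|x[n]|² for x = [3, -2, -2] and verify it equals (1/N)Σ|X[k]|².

Time domain:
Σ|x[n]|² = |3|² + |-2|² + |-2|² = 17.0000

Frequency domain:
(1/3)Σ|X[k]|² = (1/3)(|-1|² + |5|² + |5|²) = (1/3)·51.0000 = 17.0000

Both sides agree, confirming Parseval's theorem.

Σ|x[n]|² = (1/N)Σ|X[k]|² = 17.0000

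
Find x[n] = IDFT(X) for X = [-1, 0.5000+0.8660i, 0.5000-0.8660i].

x[n] = (1/3) Σ(k=0 to 2) X[k] · e^(2πikn/3)

Computing each x[n]:
x[0] = 0
x[1] = -1
x[2] = 0

x = [0, -1, 0]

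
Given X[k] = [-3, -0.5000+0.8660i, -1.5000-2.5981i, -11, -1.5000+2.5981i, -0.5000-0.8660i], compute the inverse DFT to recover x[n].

x[n] = (1/6) Σ(k=0 to 5) X[k] · e^(2πikn/6)

Computing each x[n]:
x[0] = -3
x[1] = 2
x[2] = -3
x[3] = 1
x[4] = -1
x[5] = 1

x = [-3, 2, -3, 1, -1, 1]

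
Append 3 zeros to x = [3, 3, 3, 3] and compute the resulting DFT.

Original 4-point DFT: [12, 0, 0, 0]
Zero-padded 7-point DFT provides frequency interpolation.

DFT_7([x, 0, ...]) = [12, 1.5000-6.5719i, 1.5000+0.7224i, 1.5000-1.8809i, 1.5000+1.8809i, 1.5000-0.7224i, 1.5000+6.5719i]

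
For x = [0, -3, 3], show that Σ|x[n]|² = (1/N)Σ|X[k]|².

Time domain:
Σ|x[n]|² = |0|² + |-3|² + |3|² = 18.0000

Frequency domain:
(1/3)Σ|X[k]|² = (1/3)(|0|² + |5.1962i|² + |-5.1962i|²) = (1/3)·54.0000 = 18.0000

Both sides agree, confirming Parseval's theorem.

Σ|x[n]|² = (1/N)Σ|X[k]|² = 18.0000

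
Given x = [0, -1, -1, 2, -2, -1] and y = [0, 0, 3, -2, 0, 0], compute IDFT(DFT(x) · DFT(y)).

(x ⊛ y)[n] = Σ(m=0 to 5) x[m] · y[(n-m) mod 6]

Computing each output sample:
(x ⊛ y)[0] = -10
(x ⊛ y)[1] = 1
(x ⊛ y)[2] = 2
(x ⊛ y)[3] = -3
(x ⊛ y)[4] = -1
(x ⊛ y)[5] = 8

x ⊛ y = [-10, 1, 2, -3, -1, 8]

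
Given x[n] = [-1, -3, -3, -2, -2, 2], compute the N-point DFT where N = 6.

X[k] = Σ(n=0 to 5) x[n] · ω_6^(nk)
where ω_6 = e^(-2πi/6)

Computing each X[k]:
X[0] = -9
X[1] = 3.0000+5.1962i
X[2] = 3.4641i
X[3] = -3
X[4] = -3.4641i
X[5] = 3.0000-5.1962i

X = [-9, 3.0000+5.1962i, 3.4641i, -3, -3.4641i, 3.0000-5.1962i]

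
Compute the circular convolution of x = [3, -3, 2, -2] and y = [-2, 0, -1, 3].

(x ⊛ y)[n] = Σ(m=0 to 3) x[m] · y[(n-m) mod 4]

Computing each output sample:
(x ⊛ y)[0] = -17
(x ⊛ y)[1] = 14
(x ⊛ y)[2] = -13
(x ⊛ y)[3] = 16

x ⊛ y = [-17, 14, -13, 16]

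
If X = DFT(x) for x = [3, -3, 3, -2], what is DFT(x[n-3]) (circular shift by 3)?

Time shift by 3: X_shifted[k] = ω_4^(3k) · X[k]
Shifted x = [-3, 3, -2, 3]

DFT(x[n-3]) = [1, -1, -11, -1]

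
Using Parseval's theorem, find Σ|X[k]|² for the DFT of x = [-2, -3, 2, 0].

Parseval: Σ|x[n]|² = (1/N)Σ|X[k]|², so Σ|X[k]|² = N·Σ|x[n]|² = 4·17.0000

Σ|X[k]|² = N·Σ|x[n]|² = 4·17.0000 = 68.0000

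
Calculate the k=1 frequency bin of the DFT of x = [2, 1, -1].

X[1] = Σ(n=0 to 2) x[n] · ω_3^(1n) where ω_3 = e^(-2πi/3)
= (2)·ω_3^0 + (1)·ω_3^1 + (-1)·ω_3^2

X[1] = 2.0000-1.7321i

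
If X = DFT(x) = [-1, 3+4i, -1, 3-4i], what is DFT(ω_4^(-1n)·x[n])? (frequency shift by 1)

Modulation property: DFT(ω_4^(-1n)·x[n]) = X[(k-1) mod 4], so circularly shift X by 1 positions.

X[k-1] = [3-4i, -1, 3+4i, -1]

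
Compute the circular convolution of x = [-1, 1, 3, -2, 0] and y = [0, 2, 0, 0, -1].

(x ⊛ y)[n] = Σ(m=0 to 4) x[m] · y[(n-m) mod 5]

Computing each output sample:
(x ⊛ y)[0] = -1
(x ⊛ y)[1] = -5
(x ⊛ y)[2] = 4
(x ⊛ y)[3] = 6
(x ⊛ y)[4] = -3

x ⊛ y = [-1, -5, 4, 6, -3]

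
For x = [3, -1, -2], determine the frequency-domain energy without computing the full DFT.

Parseval: Σ|x[n]|² = (1/N)Σ|X[k]|², so Σ|X[k]|² = N·Σ|x[n]|² = 3·14.0000

Σ|X[k]|² = N·Σ|x[n]|² = 3·14.0000 = 42.0000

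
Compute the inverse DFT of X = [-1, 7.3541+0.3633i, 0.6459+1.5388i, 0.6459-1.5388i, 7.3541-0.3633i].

x[n] = (1/5) Σ(k=0 to 4) X[k] · e^(2πikn/5)

Computing each x[n]:
x[0] = 3
x[1] = 0
x[2] = -2
x[3] = -3
x[4] = 1

x = [3, 0, -2, -3, 1]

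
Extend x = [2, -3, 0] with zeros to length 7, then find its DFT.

Original 3-point DFT: [-1, 3.5000+2.5981i, 3.5000-2.5981i]
Zero-padded 7-point DFT provides frequency interpolation.

DFT_7([x, 0, ...]) = [-1, 0.1295+2.3455i, 2.6676+2.9248i, 4.7029+1.3017i, 4.7029-1.3017i, 2.6676-2.9248i, 0.1295-2.3455i]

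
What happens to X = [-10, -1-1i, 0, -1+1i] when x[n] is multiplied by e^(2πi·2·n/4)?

Modulation property: DFT(ω_4^(-2n)·x[n]) = X[(k-2) mod 4], so circularly shift X by 2 positions.

X[k-2] = [0, -1+1i, -10, -1-1i]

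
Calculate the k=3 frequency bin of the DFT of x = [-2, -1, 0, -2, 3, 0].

X[3] = Σ(n=0 to 5) x[n] · ω_6^(3n) where ω_6 = e^(-2πi/6)
= (-2)·ω_6^0 + (-1)·ω_6^3 + (0)·ω_6^6 + (-2)·ω_6^9 + (3)·ω_6^12 + (0)·ω_6^15

X[3] = 4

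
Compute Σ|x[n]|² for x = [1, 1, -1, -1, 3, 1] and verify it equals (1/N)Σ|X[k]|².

Time domain:
Σ|x[n]|² = |1|² + |1|² + |-1|² + |-1|² + |3|² + |1|² = 14.0000

Frequency domain:
(1/6)Σ|X[k]|² = (1/6)(|4|² + |2.0000+3.4641i|² + |-2.0000-3.4641i|² + |2|² + |-2.0000+3.4641i|² + |2.0000-3.4641i|²) = (1/6)·84.0000 = 14.0000

Both sides agree, confirming Parseval's theorem.

Σ|x[n]|² = (1/N)Σ|X[k]|² = 14.0000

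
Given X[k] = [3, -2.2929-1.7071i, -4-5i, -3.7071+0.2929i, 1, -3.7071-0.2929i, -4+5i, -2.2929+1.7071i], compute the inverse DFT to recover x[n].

x[n] = (1/8) Σ(k=0 to 7) X[k] · e^(2πikn/8)

Computing each x[n]:
x[0] = -2
x[1] = 2
x[2] = 2
x[3] = -1
x[4] = 1
x[5] = 1
x[6] = 1
x[7] = -1

x = [-2, 2, 2, -1, 1, 1, 1, -1]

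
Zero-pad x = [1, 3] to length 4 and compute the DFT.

Original 2-point DFT: [4, -2]
Zero-padded 4-point DFT provides frequency interpolation.

DFT_4([x, 0, ...]) = [4, 1-3i, -2, 1+3i]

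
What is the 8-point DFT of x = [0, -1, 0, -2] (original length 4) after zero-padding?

Original 4-point DFT: [-3, -1i, 3, 1i]
Zero-padded 8-point DFT provides frequency interpolation.

DFT_8([x, 0, ...]) = [-3, 0.7071+2.1213i, -1i, -0.7071+2.1213i, 3, -0.7071-2.1213i, 1i, 0.7071-2.1213i]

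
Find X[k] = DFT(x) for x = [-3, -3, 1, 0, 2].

X[k] = Σ(n=0 to 4) x[n] · ω_5^(nk)
where ω_5 = e^(-2πi/5)

Computing each X[k]:
X[0] = -3
X[1] = -4.1180+4.1675i
X[2] = -1.8820+3.8900i
X[3] = -1.8820-3.8900i
X[4] = -4.1180-4.1675i

X = [-3, -4.1180+4.1675i, -1.8820+3.8900i, -1.8820-3.8900i, -4.1180-4.1675i]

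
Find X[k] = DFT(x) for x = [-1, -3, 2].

X[k] = Σ(n=0 to 2) x[n] · ω_3^(nk)
where ω_3 = e^(-2πi/3)

Computing each X[k]:
X[0] = -2
X[1] = -0.5000+4.3301i
X[2] = -0.5000-4.3301i

X = [-2, -0.5000+4.3301i, -0.5000-4.3301i]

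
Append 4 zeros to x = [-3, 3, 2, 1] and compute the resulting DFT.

Original 4-point DFT: [3, -5-2i, -5, -5+2i]
Zero-padded 8-point DFT provides frequency interpolation.

DFT_8([x, 0, ...]) = [3, -1.5858-4.8284i, -5-2i, -4.4142-0.8284i, -5, -4.4142+0.8284i, -5+2i, -1.5858+4.8284i]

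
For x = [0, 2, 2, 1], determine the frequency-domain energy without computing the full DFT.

Parseval: Σ|x[n]|² = (1/N)Σ|X[k]|², so Σ|X[k]|² = N·Σ|x[n]|² = 4·9.0000

Σ|X[k]|² = N·Σ|x[n]|² = 4·9.0000 = 36.0000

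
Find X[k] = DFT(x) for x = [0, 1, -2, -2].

X[k] = Σ(n=0 to 3) x[n] · ω_4^(nk)
where ω_4 = e^(-2πi/4)

Computing each X[k]:
X[0] = -3
X[1] = 2-3i
X[2] = -1
X[3] = 2+3i

X = [-3, 2-3i, -1, 2+3i]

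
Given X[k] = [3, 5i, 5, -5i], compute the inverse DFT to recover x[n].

x[n] = (1/4) Σ(k=0 to 3) X[k] · e^(2πikn/4)

Computing each x[n]:
x[0] = 2
x[1] = -3
x[2] = 2
x[3] = 2

x = [2, -3, 2, 2]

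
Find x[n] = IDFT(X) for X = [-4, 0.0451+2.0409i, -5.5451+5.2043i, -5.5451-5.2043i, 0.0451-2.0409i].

x[n] = (1/5) Σ(k=0 to 4) X[k] · e^(2πikn/5)

Computing each x[n]:
x[0] = -3
x[1] = -1
x[2] = 0
x[3] = -3
x[4] = 3

x = [-3, -1, 0, -3, 3]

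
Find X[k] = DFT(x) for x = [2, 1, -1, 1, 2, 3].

X[k] = Σ(n=0 to 5) x[n] · ω_6^(nk)
where ω_6 = e^(-2πi/6)

Computing each X[k]:
X[0] = 8
X[1] = 2.5000+4.3301i
X[2] = 0.5000-0.8660i
X[3] = -2
X[4] = 0.5000+0.8660i
X[5] = 2.5000-4.3301i

X = [8, 2.5000+4.3301i, 0.5000-0.8660i, -2, 0.5000+0.8660i, 2.5000-4.3301i]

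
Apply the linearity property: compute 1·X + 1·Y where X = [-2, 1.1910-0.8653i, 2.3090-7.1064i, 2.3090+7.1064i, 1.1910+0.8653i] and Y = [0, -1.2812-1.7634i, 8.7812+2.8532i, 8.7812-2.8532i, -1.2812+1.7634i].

By linearity: DFT(1x + 1y) = 1·DFT(x) + 1·DFT(y)
= 1·[-2, 1.1910-0.8653i, 2.3090-7.1064i, 2.3090+7.1064i, 1.1910+0.8653i] + 1·[0, -1.2812-1.7634i, 8.7812+2.8532i, 8.7812-2.8532i, -1.2812+1.7634i]

Computing element-wise:
Z[0] = 1·(-2) + 1·(0) = -2
Z[1] = 1·(1.1910-0.8653i) + 1·(-1.2812-1.7634i) = -0.0902-2.6287i
Z[2] = 1·(2.3090-7.1064i) + 1·(8.7812+2.8532i) = 11.0902-4.2532i
Z[3] = 1·(2.3090+7.1064i) + 1·(8.7812-2.8532i) = 11.0902+4.2532i
Z[4] = 1·(1.1910+0.8653i) + 1·(-1.2812+1.7634i) = -0.0902+2.6287i

DFT(1x + 1y) = 1·X + 1·Y = [-2, -0.0902-2.6287i, 11.0902-4.2532i, 11.0902+4.2532i, -0.0902+2.6287i]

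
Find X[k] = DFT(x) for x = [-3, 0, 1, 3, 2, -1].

X[k] = Σ(n=0 to 5) x[n] · ω_6^(nk)
where ω_6 = e^(-2πi/6)

Computing each X[k]:
X[0] = 2
X[1] = -8
X[2] = -1.0000-1.7321i
X[3] = -2
X[4] = -1.0000+1.7321i
X[5] = -8

X = [2, -8, -1.0000-1.7321i, -2, -1.0000+1.7321i, -8]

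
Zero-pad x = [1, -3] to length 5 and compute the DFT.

Original 2-point DFT: [-2, 4]
Zero-padded 5-point DFT provides frequency interpolation.

DFT_5([x, 0, ...]) = [-2, 0.0729+2.8532i, 3.4271+1.7634i, 3.4271-1.7634i, 0.0729-2.8532i]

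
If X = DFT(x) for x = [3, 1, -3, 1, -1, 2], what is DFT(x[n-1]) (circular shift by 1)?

Time shift by 1: X_shifted[k] = ω_6^(1k) · X[k]
Shifted x = [2, 3, 1, -3, 1, -1]

DFT(x[n-1]) = [3, 5.0000-3.4641i, -3.0000-3.4641i, 5, -3.0000+3.4641i, 5.0000+3.4641i]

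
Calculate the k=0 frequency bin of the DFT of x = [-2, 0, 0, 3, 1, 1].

X[0] = Σ(n=0 to 5) x[n] · ω_6^0 = Σ x[n]
= (-2) + (0) + (0) + (3) + (1) + (1)

X[0] = 3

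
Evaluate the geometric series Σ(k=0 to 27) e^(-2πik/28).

Sum of all nth roots of unity equals 0 for n > 1 (geometric series with r ≠ 1).

0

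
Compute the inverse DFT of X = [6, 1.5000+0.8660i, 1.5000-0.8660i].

x[n] = (1/3) Σ(k=0 to 2) X[k] · e^(2πikn/3)

Computing each x[n]:
x[0] = 3
x[1] = 1
x[2] = 2

x = [3, 1, 2]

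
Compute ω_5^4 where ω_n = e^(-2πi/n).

ω_5^4 = e^(-2πi·4/5)
= cos(-2π·4/5) + i·sin(-2π·4/5)
= cos(-8π/5) + i·sin(-8π/5)

ω_5^4 = cos(-8π/5) + i·sin(-8π/5) = 0.3090+0.9511i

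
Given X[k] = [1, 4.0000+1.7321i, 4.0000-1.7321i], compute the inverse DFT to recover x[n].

x[n] = (1/3) Σ(k=0 to 2) X[k] · e^(2πikn/3)

Computing each x[n]:
x[0] = 3
x[1] = -2
x[2] = 0

x = [3, -2, 0]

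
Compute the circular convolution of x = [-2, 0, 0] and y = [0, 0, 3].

(x ⊛ y)[n] = Σ(m=0 to 2) x[m] · y[(n-m) mod 3]

Computing each output sample:
(x ⊛ y)[0] = 0
(x ⊛ y)[1] = 0
(x ⊛ y)[2] = -6

x ⊛ y = [0, 0, -6]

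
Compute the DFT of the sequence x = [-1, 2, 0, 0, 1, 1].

X[k] = Σ(n=0 to 5) x[n] · ω_6^(nk)
where ω_6 = e^(-2πi/6)

Computing each X[k]:
X[0] = 3
X[1] = 0
X[2] = -3.0000-1.7321i
X[3] = -3
X[4] = -3.0000+1.7321i
X[5] = 0

X = [3, 0, -3.0000-1.7321i, -3, -3.0000+1.7321i, 0]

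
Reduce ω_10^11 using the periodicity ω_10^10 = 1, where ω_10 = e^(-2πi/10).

Since ω_10^10 = 1, powers reduce modulo 10.
11 mod 10 = 1
So ω_10^11 = ω_10^1 = e^(-2πi·1/10)

ω_10^11 = ω_10^1 = 0.8090-0.5878i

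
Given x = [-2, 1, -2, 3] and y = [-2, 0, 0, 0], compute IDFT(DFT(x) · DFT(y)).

(x ⊛ y)[n] = Σ(m=0 to 3) x[m] · y[(n-m) mod 4]

Computing each output sample:
(x ⊛ y)[0] = 4
(x ⊛ y)[1] = -2
(x ⊛ y)[2] = 4
(x ⊛ y)[3] = -6

x ⊛ y = [4, -2, 4, -6]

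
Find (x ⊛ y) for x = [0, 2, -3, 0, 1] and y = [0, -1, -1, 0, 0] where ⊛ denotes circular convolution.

(x ⊛ y)[n] = Σ(m=0 to 4) x[m] · y[(n-m) mod 5]

Computing each output sample:
(x ⊛ y)[0] = -1
(x ⊛ y)[1] = -1
(x ⊛ y)[2] = -2
(x ⊛ y)[3] = 1
(x ⊛ y)[4] = 3

x ⊛ y = [-1, -1, -2, 1, 3]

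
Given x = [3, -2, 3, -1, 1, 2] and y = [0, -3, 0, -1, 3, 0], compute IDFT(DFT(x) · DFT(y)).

(x ⊛ y)[n] = Σ(m=0 to 5) x[m] · y[(n-m) mod 6]

Computing each output sample:
(x ⊛ y)[0] = 4
(x ⊛ y)[1] = -13
(x ⊛ y)[2] = 7
(x ⊛ y)[3] = -6
(x ⊛ y)[4] = 14
(x ⊛ y)[5] = -12

x ⊛ y = [4, -13, 7, -6, 14, -12]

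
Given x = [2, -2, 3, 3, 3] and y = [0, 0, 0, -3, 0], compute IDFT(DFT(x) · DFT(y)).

(x ⊛ y)[n] = Σ(m=0 to 4) x[m] · y[(n-m) mod 5]

Computing each output sample:
(x ⊛ y)[0] = -9
(x ⊛ y)[1] = -9
(x ⊛ y)[2] = -9
(x ⊛ y)[3] = -6
(x ⊛ y)[4] = 6

x ⊛ y = [-9, -9, -9, -6, 6]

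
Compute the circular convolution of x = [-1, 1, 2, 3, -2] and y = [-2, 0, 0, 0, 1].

(x ⊛ y)[n] = Σ(m=0 to 4) x[m] · y[(n-m) mod 5]

Computing each output sample:
(x ⊛ y)[0] = 3
(x ⊛ y)[1] = 0
(x ⊛ y)[2] = -1
(x ⊛ y)[3] = -8
(x ⊛ y)[4] = 3

x ⊛ y = [3, 0, -1, -8, 3]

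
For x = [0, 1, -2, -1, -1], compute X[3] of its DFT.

X[3] = Σ(n=0 to 4) x[n] · ω_5^(3n) where ω_5 = e^(-2πi/5)
= (0)·ω_5^0 + (1)·ω_5^3 + (-2)·ω_5^6 + (-1)·ω_5^9 + (-1)·ω_5^12

X[3] = -0.9271+2.1266i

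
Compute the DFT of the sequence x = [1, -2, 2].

X[k] = Σ(n=0 to 2) x[n] · ω_3^(nk)
where ω_3 = e^(-2πi/3)

Computing each X[k]:
X[0] = 1
X[1] = 1.0000+3.4641i
X[2] = 1.0000-3.4641i

X = [1, 1.0000+3.4641i, 1.0000-3.4641i]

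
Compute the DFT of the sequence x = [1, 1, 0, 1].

X[k] = Σ(n=0 to 3) x[n] · ω_4^(nk)
where ω_4 = e^(-2πi/4)

Computing each X[k]:
X[0] = 3
X[1] = 1
X[2] = -1
X[3] = 1

X = [3, 1, -1, 1]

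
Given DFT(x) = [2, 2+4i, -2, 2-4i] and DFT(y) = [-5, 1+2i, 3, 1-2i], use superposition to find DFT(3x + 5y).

By linearity: DFT(3x + 5y) = 3·DFT(x) + 5·DFT(y)
= 3·[2, 2+4i, -2, 2-4i] + 5·[-5, 1+2i, 3, 1-2i]

Computing element-wise:
Z[0] = 3·(2) + 5·(-5) = -19
Z[1] = 3·(2+4i) + 5·(1+2i) = 11+22i
Z[2] = 3·(-2) + 5·(3) = 9
Z[3] = 3·(2-4i) + 5·(1-2i) = 11-22i

DFT(3x + 5y) = 3·X + 5·Y = [-19, 11+22i, 9, 11-22i]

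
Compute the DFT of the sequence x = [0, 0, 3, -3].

X[k] = Σ(n=0 to 3) x[n] · ω_4^(nk)
where ω_4 = e^(-2πi/4)

Computing each X[k]:
X[0] = 0
X[1] = -3-3i
X[2] = 6
X[3] = -3+3i

X = [0, -3-3i, 6, -3+3i]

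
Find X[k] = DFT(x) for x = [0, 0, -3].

X[k] = Σ(n=0 to 2) x[n] · ω_3^(nk)
where ω_3 = e^(-2πi/3)

Computing each X[k]:
X[0] = -3
X[1] = 1.5000-2.5981i
X[2] = 1.5000+2.5981i

X = [-3, 1.5000-2.5981i, 1.5000+2.5981i]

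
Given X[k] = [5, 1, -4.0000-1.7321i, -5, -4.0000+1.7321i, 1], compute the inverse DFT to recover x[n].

x[n] = (1/6) Σ(k=0 to 5) X[k] · e^(2πikn/6)

Computing each x[n]:
x[0] = -1
x[1] = 3
x[2] = 0
x[3] = 0
x[4] = 1
x[5] = 2

x = [-1, 3, 0, 0, 1, 2]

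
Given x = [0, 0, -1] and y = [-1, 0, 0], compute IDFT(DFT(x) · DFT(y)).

(x ⊛ y)[n] = Σ(m=0 to 2) x[m] · y[(n-m) mod 3]

Computing each output sample:
(x ⊛ y)[0] = 0
(x ⊛ y)[1] = 0
(x ⊛ y)[2] = 1

x ⊛ y = [0, 0, 1]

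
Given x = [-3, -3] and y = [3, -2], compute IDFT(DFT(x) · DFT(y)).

(x ⊛ y)[n] = Σ(m=0 to 1) x[m] · y[(n-m) mod 2]

Computing each output sample:
(x ⊛ y)[0] = -3
(x ⊛ y)[1] = -3

x ⊛ y = [-3, -3]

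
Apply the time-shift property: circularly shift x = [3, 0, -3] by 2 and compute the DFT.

Time shift by 2: X_shifted[k] = ω_3^(2k) · X[k]
Shifted x = [0, -3, 3]

DFT(x[n-2]) = [0, 5.1962i, -5.1962i]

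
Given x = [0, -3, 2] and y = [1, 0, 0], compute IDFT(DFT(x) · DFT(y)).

(x ⊛ y)[n] = Σ(m=0 to 2) x[m] · y[(n-m) mod 3]

Computing each output sample:
(x ⊛ y)[0] = 0
(x ⊛ y)[1] = -3
(x ⊛ y)[2] = 2

x ⊛ y = [0, -3, 2]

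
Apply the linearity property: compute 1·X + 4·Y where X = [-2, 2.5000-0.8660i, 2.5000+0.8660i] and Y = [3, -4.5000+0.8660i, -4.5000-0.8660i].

By linearity: DFT(1x + 4y) = 1·DFT(x) + 4·DFT(y)
= 1·[-2, 2.5000-0.8660i, 2.5000+0.8660i] + 4·[3, -4.5000+0.8660i, -4.5000-0.8660i]

Computing element-wise:
Z[0] = 1·(-2) + 4·(3) = 10
Z[1] = 1·(2.5000-0.8660i) + 4·(-4.5000+0.8660i) = -15.5000+2.5980i
Z[2] = 1·(2.5000+0.8660i) + 4·(-4.5000-0.8660i) = -15.5000-2.5980i

DFT(1x + 4y) = 1·X + 4·Y = [10, -15.5000+2.5980i, -15.5000-2.5980i]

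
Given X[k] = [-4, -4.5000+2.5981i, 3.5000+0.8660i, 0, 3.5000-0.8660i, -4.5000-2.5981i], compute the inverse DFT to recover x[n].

x[n] = (1/6) Σ(k=0 to 5) X[k] · e^(2πikn/6)

Computing each x[n]:
x[0] = -1
x[1] = -3
x[2] = -1
x[3] = 2
x[4] = 0
x[5] = -1

x = [-1, -3, -1, 2, 0, -1]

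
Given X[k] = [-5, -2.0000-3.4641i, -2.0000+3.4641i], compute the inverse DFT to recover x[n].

x[n] = (1/3) Σ(k=0 to 2) X[k] · e^(2πikn/3)

Computing each x[n]:
x[0] = -3
x[1] = 1
x[2] = -3

x = [-3, 1, -3]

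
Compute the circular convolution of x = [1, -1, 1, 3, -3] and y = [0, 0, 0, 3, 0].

(x ⊛ y)[n] = Σ(m=0 to 4) x[m] · y[(n-m) mod 5]

Computing each output sample:
(x ⊛ y)[0] = 3
(x ⊛ y)[1] = 9
(x ⊛ y)[2] = -9
(x ⊛ y)[3] = 3
(x ⊛ y)[4] = -3

x ⊛ y = [3, 9, -9, 3, -3]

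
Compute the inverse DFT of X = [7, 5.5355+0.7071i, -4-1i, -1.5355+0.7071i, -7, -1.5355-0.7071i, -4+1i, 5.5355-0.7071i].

x[n] = (1/8) Σ(k=0 to 7) X[k] · e^(2πikn/8)

Computing each x[n]:
x[0] = 0
x[1] = 3
x[2] = 1
x[3] = 0
x[4] = -2
x[5] = 1
x[6] = 1
x[7] = 3

x = [0, 3, 1, 0, -2, 1, 1, 3]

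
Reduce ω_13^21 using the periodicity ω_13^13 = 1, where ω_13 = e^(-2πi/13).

Since ω_13^13 = 1, powers reduce modulo 13.
21 mod 13 = 8
So ω_13^21 = ω_13^8 = e^(-2πi·8/13)

ω_13^21 = ω_13^8 = -0.7485+0.6631i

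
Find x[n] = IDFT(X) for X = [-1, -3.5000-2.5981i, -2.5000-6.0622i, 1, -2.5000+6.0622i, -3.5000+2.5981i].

x[n] = (1/6) Σ(k=0 to 5) X[k] · e^(2πikn/6)

Computing each x[n]:
x[0] = -2
x[1] = 2
x[2] = 0
x[3] = 0
x[4] = 2
x[5] = -3

x = [-2, 2, 0, 0, 2, -3]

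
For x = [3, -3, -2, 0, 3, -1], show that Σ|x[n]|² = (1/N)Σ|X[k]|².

Time domain:
Σ|x[n]|² = |3|² + |-3|² + |-2|² + |0|² + |3|² + |-1|² = 32.0000

Frequency domain:
(1/6)Σ|X[k]|² = (1/6)(|0|² + |0.5000+6.0622i|² + |4.5000-2.5981i|² + |8|² + |4.5000+2.5981i|² + |0.5000-6.0622i|²) = (1/6)·192.0000 = 32.0000

Both sides agree, confirming Parseval's theorem.

Σ|x[n]|² = (1/N)Σ|X[k]|² = 32.0000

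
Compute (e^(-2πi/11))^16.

Since ω_11^11 = 1, powers reduce modulo 11.
16 mod 11 = 5
So ω_11^16 = ω_11^5 = e^(-2πi·5/11)

ω_11^16 = ω_11^5 = -0.9595-0.2817i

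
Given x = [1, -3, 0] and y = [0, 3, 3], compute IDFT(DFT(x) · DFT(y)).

(x ⊛ y)[n] = Σ(m=0 to 2) x[m] · y[(n-m) mod 3]

Computing each output sample:
(x ⊛ y)[0] = -9
(x ⊛ y)[1] = 3
(x ⊛ y)[2] = -6

x ⊛ y = [-9, 3, -6]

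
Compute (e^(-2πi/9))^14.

Since ω_9^9 = 1, powers reduce modulo 9.
14 mod 9 = 5
So ω_9^14 = ω_9^5 = e^(-2πi·5/9)

ω_9^14 = ω_9^5 = -0.9397+0.3420i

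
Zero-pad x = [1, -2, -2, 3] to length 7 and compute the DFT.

Original 4-point DFT: [0, 3+5i, -2, 3-5i]
Zero-padded 7-point DFT provides frequency interpolation.

DFT_7([x, 0, ...]) = [0, -2.5048+2.2119i, 5.1174+3.4276i, 0.8874-3.6207i, 0.8874+3.6207i, 5.1174-3.4276i, -2.5048-2.2119i]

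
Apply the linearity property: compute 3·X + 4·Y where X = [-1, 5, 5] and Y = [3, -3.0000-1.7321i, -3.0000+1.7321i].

By linearity: DFT(3x + 4y) = 3·DFT(x) + 4·DFT(y)
= 3·[-1, 5, 5] + 4·[3, -3.0000-1.7321i, -3.0000+1.7321i]

Computing element-wise:
Z[0] = 3·(-1) + 4·(3) = 9
Z[1] = 3·(5) + 4·(-3.0000-1.7321i) = 3.0000-6.9284i
Z[2] = 3·(5) + 4·(-3.0000+1.7321i) = 3.0000+6.9284i

DFT(3x + 4y) = 3·X + 4·Y = [9, 3.0000-6.9284i, 3.0000+6.9284i]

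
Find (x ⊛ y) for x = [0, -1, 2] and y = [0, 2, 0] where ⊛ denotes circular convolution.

(x ⊛ y)[n] = Σ(m=0 to 2) x[m] · y[(n-m) mod 3]

Computing each output sample:
(x ⊛ y)[0] = 4
(x ⊛ y)[1] = 0
(x ⊛ y)[2] = -2

x ⊛ y = [4, 0, -2]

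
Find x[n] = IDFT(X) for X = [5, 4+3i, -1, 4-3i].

x[n] = (1/4) Σ(k=0 to 3) X[k] · e^(2πikn/4)

Computing each x[n]:
x[0] = 3
x[1] = 0
x[2] = -1
x[3] = 3

x = [3, 0, -1, 3]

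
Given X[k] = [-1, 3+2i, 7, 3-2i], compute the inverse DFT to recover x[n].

x[n] = (1/4) Σ(k=0 to 3) X[k] · e^(2πikn/4)

Computing each x[n]:
x[0] = 3
x[1] = -3
x[2] = 0
x[3] = -1

x = [3, -3, 0, -1]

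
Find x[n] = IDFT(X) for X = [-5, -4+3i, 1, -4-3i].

x[n] = (1/4) Σ(k=0 to 3) X[k] · e^(2πikn/4)

Computing each x[n]:
x[0] = -3
x[1] = -3
x[2] = 1
x[3] = 0

x = [-3, -3, 1, 0]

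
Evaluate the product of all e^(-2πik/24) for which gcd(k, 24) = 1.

The primitive 24th roots of unity are ω_24^k for k coprime to 24: k ∈ {1, 5, 7, 11, 13, 17, 19, 23}
Their product equals the constant term of the cyclotomic polynomial Φ_24(x) up to sign.
For n ≥ 3, the product of all primitive nth roots of unity is 1. (For n=1 it is 1; for n=2 it is -1.)

1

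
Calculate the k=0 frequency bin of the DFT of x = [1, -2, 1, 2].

X[0] = Σ(n=0 to 3) x[n] · ω_4^0 = Σ x[n]
= (1) + (-2) + (1) + (2)

X[0] = 2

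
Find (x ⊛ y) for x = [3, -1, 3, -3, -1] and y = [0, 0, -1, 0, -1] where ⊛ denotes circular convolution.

(x ⊛ y)[n] = Σ(m=0 to 4) x[m] · y[(n-m) mod 5]

Computing each output sample:
(x ⊛ y)[0] = 4
(x ⊛ y)[1] = -2
(x ⊛ y)[2] = 0
(x ⊛ y)[3] = 2
(x ⊛ y)[4] = -6

x ⊛ y = [4, -2, 0, 2, -6]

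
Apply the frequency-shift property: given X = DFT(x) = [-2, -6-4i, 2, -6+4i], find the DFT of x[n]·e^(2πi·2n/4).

Modulation property: DFT(ω_4^(-2n)·x[n]) = X[(k-2) mod 4], so circularly shift X by 2 positions.

X[k-2] = [2, -6+4i, -2, -6-4i]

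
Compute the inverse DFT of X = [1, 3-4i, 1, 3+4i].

x[n] = (1/4) Σ(k=0 to 3) X[k] · e^(2πikn/4)

Computing each x[n]:
x[0] = 2
x[1] = 2
x[2] = -1
x[3] = -2

x = [2, 2, -1, -2]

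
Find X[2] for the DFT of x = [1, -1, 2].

X[2] = Σ(n=0 to 2) x[n] · ω_3^(2n) where ω_3 = e^(-2πi/3)
= (1)·ω_3^0 + (-1)·ω_3^2 + (2)·ω_3^4

X[2] = 0.5000-2.5981i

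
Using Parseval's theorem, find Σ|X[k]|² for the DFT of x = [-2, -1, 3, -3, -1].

Parseval: Σ|x[n]|² = (1/N)Σ|X[k]|², so Σ|X[k]|² = N·Σ|x[n]|² = 5·24.0000

Σ|X[k]|² = N·Σ|x[n]|² = 5·24.0000 = 120.0000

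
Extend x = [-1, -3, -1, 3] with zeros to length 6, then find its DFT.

Original 4-point DFT: [-2, 6i, -2, -6i]
Zero-padded 6-point DFT provides frequency interpolation.

DFT_6([x, 0, ...]) = [-2, -5.0000+3.4641i, 4.0000+1.7321i, -2, 4.0000-1.7321i, -5.0000-3.4641i]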